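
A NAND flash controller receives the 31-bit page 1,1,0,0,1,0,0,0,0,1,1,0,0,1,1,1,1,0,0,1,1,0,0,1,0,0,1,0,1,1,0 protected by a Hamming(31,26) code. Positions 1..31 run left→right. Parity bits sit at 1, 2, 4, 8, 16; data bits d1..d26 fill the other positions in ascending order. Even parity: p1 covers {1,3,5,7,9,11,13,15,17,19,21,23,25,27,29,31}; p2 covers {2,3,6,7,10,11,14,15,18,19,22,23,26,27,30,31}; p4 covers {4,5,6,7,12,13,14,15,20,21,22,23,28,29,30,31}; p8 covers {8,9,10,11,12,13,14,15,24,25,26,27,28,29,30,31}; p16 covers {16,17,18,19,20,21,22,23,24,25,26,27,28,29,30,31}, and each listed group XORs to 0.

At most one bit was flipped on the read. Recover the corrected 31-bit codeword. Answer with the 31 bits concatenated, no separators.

s1 (pos 1,3,5,7,9,11,13,15,17,19,21,23,25,27,29,31): 1⊕0⊕1⊕0⊕0⊕1⊕0⊕1⊕1⊕0⊕1⊕0⊕0⊕1⊕1⊕0 = 0
s2 (pos 2,3,6,7,10,11,14,15,18,19,22,23,26,27,30,31): 1⊕0⊕0⊕0⊕1⊕1⊕1⊕1⊕0⊕0⊕0⊕0⊕0⊕1⊕1⊕0 = 1
s4 (pos 4,5,6,7,12,13,14,15,20,21,22,23,28,29,30,31): 0⊕1⊕0⊕0⊕0⊕0⊕1⊕1⊕1⊕1⊕0⊕0⊕0⊕1⊕1⊕0 = 1
s8 (pos 8,9,10,11,12,13,14,15,24,25,26,27,28,29,30,31): 0⊕0⊕1⊕1⊕0⊕0⊕1⊕1⊕1⊕0⊕0⊕1⊕0⊕1⊕1⊕0 = 0
s16 (pos 16,17,18,19,20,21,22,23,24,25,26,27,28,29,30,31): 1⊕1⊕0⊕0⊕1⊕1⊕0⊕0⊕1⊕0⊕0⊕1⊕0⊕1⊕1⊕0 = 0
Syndrome s16…s1 = 00110 → error at position 6.
Flip position 6: 1100100001100111100110010010110 → 1100110001100111100110010010110

1100110001100111100110010010110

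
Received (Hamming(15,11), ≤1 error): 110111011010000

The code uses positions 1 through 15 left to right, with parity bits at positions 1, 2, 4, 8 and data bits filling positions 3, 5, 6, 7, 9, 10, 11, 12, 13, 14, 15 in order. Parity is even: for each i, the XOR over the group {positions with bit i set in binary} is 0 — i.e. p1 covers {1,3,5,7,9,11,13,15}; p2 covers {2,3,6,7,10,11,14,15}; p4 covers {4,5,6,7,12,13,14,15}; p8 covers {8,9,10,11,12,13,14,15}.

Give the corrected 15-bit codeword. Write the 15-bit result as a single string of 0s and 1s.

110111011010010

s1 (pos 1,3,5,7,9,11,13,15): 1⊕0⊕1⊕0⊕1⊕1⊕0⊕0 = 0
s2 (pos 2,3,6,7,10,11,14,15): 1⊕0⊕1⊕0⊕0⊕1⊕0⊕0 = 1
s4 (pos 4,5,6,7,12,13,14,15): 1⊕1⊕1⊕0⊕0⊕0⊕0⊕0 = 1
s8 (pos 8,9,10,11,12,13,14,15): 1⊕1⊕0⊕1⊕0⊕0⊕0⊕0 = 1
Syndrome s8…s1 = 1110 → error at position 14.
Flip position 14: 110111011010000 → 110111011010010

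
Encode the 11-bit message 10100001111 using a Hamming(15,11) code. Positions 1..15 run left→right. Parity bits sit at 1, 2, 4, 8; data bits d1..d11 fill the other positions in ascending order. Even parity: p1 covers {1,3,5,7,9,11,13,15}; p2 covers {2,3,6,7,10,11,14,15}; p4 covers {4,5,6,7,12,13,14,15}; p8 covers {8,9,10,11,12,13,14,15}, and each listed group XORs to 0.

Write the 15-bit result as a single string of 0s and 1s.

101101000001111

Place data at non-parity positions: p1 p2 1 p4 0 1 0 p8 0 0 0 1 1 1 1
p1 (pos 1,3,5,7,9,11,13,15): XOR of data positions = 1⊕0⊕0⊕0⊕0⊕1⊕1 = 1
p2 (pos 2,3,6,7,10,11,14,15): XOR of data positions = 1⊕1⊕0⊕0⊕0⊕1⊕1 = 0
p4 (pos 4,5,6,7,12,13,14,15): XOR of data positions = 0⊕1⊕0⊕1⊕1⊕1⊕1 = 1
p8 (pos 8,9,10,11,12,13,14,15): XOR of data positions = 0⊕0⊕0⊕1⊕1⊕1⊕1 = 0
Codeword: 101101000001111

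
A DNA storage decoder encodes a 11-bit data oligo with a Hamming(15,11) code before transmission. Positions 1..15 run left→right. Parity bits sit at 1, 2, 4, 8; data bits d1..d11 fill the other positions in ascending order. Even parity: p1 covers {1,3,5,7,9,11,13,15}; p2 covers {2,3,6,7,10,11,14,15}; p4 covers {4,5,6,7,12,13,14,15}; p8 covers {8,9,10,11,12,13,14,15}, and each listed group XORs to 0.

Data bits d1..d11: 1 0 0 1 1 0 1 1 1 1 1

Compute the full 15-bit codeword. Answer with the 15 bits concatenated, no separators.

Place data at non-parity positions: p1 p2 1 p4 0 0 1 p8 1 0 1 1 1 1 1
p1 (pos 1,3,5,7,9,11,13,15): XOR of data positions = 1⊕0⊕1⊕1⊕1⊕1⊕1 = 0
p2 (pos 2,3,6,7,10,11,14,15): XOR of data positions = 1⊕0⊕1⊕0⊕1⊕1⊕1 = 1
p4 (pos 4,5,6,7,12,13,14,15): XOR of data positions = 0⊕0⊕1⊕1⊕1⊕1⊕1 = 1
p8 (pos 8,9,10,11,12,13,14,15): XOR of data positions = 1⊕0⊕1⊕1⊕1⊕1⊕1 = 0
Codeword: 011100101011111

011100101011111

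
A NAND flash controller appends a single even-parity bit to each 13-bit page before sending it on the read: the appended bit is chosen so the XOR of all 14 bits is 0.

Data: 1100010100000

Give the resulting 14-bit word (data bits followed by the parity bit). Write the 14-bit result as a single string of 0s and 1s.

XOR of the 13 data bits: 1⊕1⊕0⊕0⊕0⊕1⊕0⊕1⊕0⊕0⊕0⊕0⊕0 = 0
Parity bit = 0 (so all 14 bits XOR to 0).

11000101000000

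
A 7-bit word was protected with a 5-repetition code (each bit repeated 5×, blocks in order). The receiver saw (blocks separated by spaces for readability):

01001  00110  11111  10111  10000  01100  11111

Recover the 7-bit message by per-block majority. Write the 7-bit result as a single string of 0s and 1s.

Block 1 (01001): 2 ones → 0
Block 2 (00110): 2 ones → 0
Block 3 (11111): 5 ones → 1
Block 4 (10111): 4 ones → 1
Block 5 (10000): 1 one → 0
Block 6 (01100): 2 ones → 0
Block 7 (11111): 5 ones → 1

0011001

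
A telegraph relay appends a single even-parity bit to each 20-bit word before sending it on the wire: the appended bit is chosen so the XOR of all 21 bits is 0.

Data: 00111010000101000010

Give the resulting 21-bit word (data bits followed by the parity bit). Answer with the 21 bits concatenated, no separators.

001110100001010000101

XOR of the 20 data bits: 0⊕0⊕1⊕1⊕1⊕0⊕1⊕0⊕0⊕0⊕0⊕1⊕0⊕1⊕0⊕0⊕0⊕0⊕1⊕0 = 1
Parity bit = 1 (so all 21 bits XOR to 0).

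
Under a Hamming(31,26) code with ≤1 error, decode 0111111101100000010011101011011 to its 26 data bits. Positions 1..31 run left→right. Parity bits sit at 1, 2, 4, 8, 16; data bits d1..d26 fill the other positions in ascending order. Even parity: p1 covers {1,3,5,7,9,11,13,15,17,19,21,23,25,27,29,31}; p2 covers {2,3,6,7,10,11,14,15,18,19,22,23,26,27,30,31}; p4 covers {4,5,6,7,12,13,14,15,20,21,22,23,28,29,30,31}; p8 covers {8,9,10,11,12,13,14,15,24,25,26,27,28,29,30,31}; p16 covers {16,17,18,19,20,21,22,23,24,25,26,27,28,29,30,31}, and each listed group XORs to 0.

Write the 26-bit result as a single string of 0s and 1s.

s1 (pos 1,3,5,7,9,11,13,15,17,19,21,23,25,27,29,31): 0⊕1⊕1⊕1⊕0⊕1⊕0⊕0⊕0⊕0⊕1⊕1⊕1⊕1⊕0⊕1 = 1
s2 (pos 2,3,6,7,10,11,14,15,18,19,22,23,26,27,30,31): 1⊕1⊕1⊕1⊕1⊕1⊕0⊕0⊕1⊕0⊕1⊕1⊕0⊕1⊕1⊕1 = 0
s4 (pos 4,5,6,7,12,13,14,15,20,21,22,23,28,29,30,31): 1⊕1⊕1⊕1⊕0⊕0⊕0⊕0⊕0⊕1⊕1⊕1⊕1⊕0⊕1⊕1 = 0
s8 (pos 8,9,10,11,12,13,14,15,24,25,26,27,28,29,30,31): 1⊕0⊕1⊕1⊕0⊕0⊕0⊕0⊕0⊕1⊕0⊕1⊕1⊕0⊕1⊕1 = 0
s16 (pos 16,17,18,19,20,21,22,23,24,25,26,27,28,29,30,31): 0⊕0⊕1⊕0⊕0⊕1⊕1⊕1⊕0⊕1⊕0⊕1⊕1⊕0⊕1⊕1 = 1
Syndrome s16…s1 = 10001 → error at position 17.
Flip position 17: 0111111101100000010011101011011 → 0111111101100000110011101011011
Read data bits from positions 3,5,6,7,9,10,11,12,13,14,15,17,18,19,20,21,22,23,24,25,26,27,28,29,30,31: 11110110000110011101011011

11110110000110011101011011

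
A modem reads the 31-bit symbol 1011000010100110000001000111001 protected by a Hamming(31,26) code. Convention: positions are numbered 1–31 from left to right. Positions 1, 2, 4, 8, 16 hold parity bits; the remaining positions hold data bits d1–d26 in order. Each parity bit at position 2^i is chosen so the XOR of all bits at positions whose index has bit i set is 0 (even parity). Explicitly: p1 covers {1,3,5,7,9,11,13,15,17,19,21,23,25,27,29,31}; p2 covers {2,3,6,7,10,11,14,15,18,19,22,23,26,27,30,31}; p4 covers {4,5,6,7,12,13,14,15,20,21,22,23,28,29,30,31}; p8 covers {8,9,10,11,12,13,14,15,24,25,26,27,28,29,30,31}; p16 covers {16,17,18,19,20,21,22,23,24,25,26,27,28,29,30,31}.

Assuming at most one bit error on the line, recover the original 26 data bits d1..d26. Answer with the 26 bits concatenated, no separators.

10001010011100001000111001

s1 (pos 1,3,5,7,9,11,13,15,17,19,21,23,25,27,29,31): 1⊕1⊕0⊕0⊕1⊕1⊕0⊕1⊕0⊕0⊕0⊕0⊕0⊕1⊕0⊕1 = 1
s2 (pos 2,3,6,7,10,11,14,15,18,19,22,23,26,27,30,31): 0⊕1⊕0⊕0⊕0⊕1⊕1⊕1⊕0⊕0⊕1⊕0⊕1⊕1⊕0⊕1 = 0
s4 (pos 4,5,6,7,12,13,14,15,20,21,22,23,28,29,30,31): 1⊕0⊕0⊕0⊕0⊕0⊕1⊕1⊕0⊕0⊕1⊕0⊕1⊕0⊕0⊕1 = 0
s8 (pos 8,9,10,11,12,13,14,15,24,25,26,27,28,29,30,31): 0⊕1⊕0⊕1⊕0⊕0⊕1⊕1⊕0⊕0⊕1⊕1⊕1⊕0⊕0⊕1 = 0
s16 (pos 16,17,18,19,20,21,22,23,24,25,26,27,28,29,30,31): 0⊕0⊕0⊕0⊕0⊕0⊕1⊕0⊕0⊕0⊕1⊕1⊕1⊕0⊕0⊕1 = 1
Syndrome s16…s1 = 10001 → error at position 17.
Flip position 17: 1011000010100110000001000111001 → 1011000010100110100001000111001
Read data bits from positions 3,5,6,7,9,10,11,12,13,14,15,17,18,19,20,21,22,23,24,25,26,27,28,29,30,31: 10001010011100001000111001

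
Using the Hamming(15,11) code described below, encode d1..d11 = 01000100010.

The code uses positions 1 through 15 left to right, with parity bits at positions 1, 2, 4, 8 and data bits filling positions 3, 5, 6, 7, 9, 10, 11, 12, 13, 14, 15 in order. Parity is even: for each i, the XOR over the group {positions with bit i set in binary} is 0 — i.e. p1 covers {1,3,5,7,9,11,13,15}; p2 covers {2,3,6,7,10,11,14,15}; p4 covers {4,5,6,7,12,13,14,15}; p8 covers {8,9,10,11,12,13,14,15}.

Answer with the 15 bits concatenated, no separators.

Place data at non-parity positions: p1 p2 0 p4 1 0 0 p8 0 1 0 0 0 1 0
p1 (pos 1,3,5,7,9,11,13,15): XOR of data positions = 0⊕1⊕0⊕0⊕0⊕0⊕0 = 1
p2 (pos 2,3,6,7,10,11,14,15): XOR of data positions = 0⊕0⊕0⊕1⊕0⊕1⊕0 = 0
p4 (pos 4,5,6,7,12,13,14,15): XOR of data positions = 1⊕0⊕0⊕0⊕0⊕1⊕0 = 0
p8 (pos 8,9,10,11,12,13,14,15): XOR of data positions = 0⊕1⊕0⊕0⊕0⊕1⊕0 = 0
Codeword: 100010000100010

100010000100010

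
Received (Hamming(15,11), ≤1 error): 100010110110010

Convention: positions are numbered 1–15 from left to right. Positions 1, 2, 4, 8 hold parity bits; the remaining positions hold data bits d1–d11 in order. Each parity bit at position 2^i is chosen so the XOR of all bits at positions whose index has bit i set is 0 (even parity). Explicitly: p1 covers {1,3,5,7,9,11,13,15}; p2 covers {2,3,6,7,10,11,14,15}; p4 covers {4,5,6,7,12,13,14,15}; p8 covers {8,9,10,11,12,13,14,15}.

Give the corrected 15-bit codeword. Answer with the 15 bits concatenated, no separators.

s1 (pos 1,3,5,7,9,11,13,15): 1⊕0⊕1⊕1⊕0⊕1⊕0⊕0 = 0
s2 (pos 2,3,6,7,10,11,14,15): 0⊕0⊕0⊕1⊕1⊕1⊕1⊕0 = 0
s4 (pos 4,5,6,7,12,13,14,15): 0⊕1⊕0⊕1⊕0⊕0⊕1⊕0 = 1
s8 (pos 8,9,10,11,12,13,14,15): 1⊕0⊕1⊕1⊕0⊕0⊕1⊕0 = 0
Syndrome s8…s1 = 0100 → error at position 4.
Flip position 4: 100010110110010 → 100110110110010

100110110110010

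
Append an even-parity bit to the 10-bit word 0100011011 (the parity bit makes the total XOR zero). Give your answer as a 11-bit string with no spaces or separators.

XOR of the 10 data bits: 0⊕1⊕0⊕0⊕0⊕1⊕1⊕0⊕1⊕1 = 1
Parity bit = 1 (so all 11 bits XOR to 0).

01000110111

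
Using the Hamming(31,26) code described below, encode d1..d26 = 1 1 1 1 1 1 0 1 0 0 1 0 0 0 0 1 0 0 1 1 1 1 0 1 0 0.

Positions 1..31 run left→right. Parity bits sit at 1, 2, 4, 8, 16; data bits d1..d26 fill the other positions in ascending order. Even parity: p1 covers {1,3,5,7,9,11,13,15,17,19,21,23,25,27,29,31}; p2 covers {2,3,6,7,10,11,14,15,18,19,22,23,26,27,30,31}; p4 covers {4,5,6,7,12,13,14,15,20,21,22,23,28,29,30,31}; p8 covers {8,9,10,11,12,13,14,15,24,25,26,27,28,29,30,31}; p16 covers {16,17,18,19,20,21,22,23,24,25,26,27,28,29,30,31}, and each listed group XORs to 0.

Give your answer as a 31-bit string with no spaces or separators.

1111111111010010000010011110100

Place data at non-parity positions: p1 p2 1 p4 1 1 1 p8 1 1 0 1 0 0 1 p16 0 0 0 0 1 0 0 1 1 1 1 0 1 0 0
p1 (pos 1,3,5,7,9,11,13,15,17,19,21,23,25,27,29,31): XOR of data positions = 1⊕1⊕1⊕1⊕0⊕0⊕1⊕0⊕0⊕1⊕0⊕1⊕1⊕1⊕0 = 1
p2 (pos 2,3,6,7,10,11,14,15,18,19,22,23,26,27,30,31): XOR of data positions = 1⊕1⊕1⊕1⊕0⊕0⊕1⊕0⊕0⊕0⊕0⊕1⊕1⊕0⊕0 = 1
p4 (pos 4,5,6,7,12,13,14,15,20,21,22,23,28,29,30,31): XOR of data positions = 1⊕1⊕1⊕1⊕0⊕0⊕1⊕0⊕1⊕0⊕0⊕0⊕1⊕0⊕0 = 1
p8 (pos 8,9,10,11,12,13,14,15,24,25,26,27,28,29,30,31): XOR of data positions = 1⊕1⊕0⊕1⊕0⊕0⊕1⊕1⊕1⊕1⊕1⊕0⊕1⊕0⊕0 = 1
p16 (pos 16,17,18,19,20,21,22,23,24,25,26,27,28,29,30,31): XOR of data positions = 0⊕0⊕0⊕0⊕1⊕0⊕0⊕1⊕1⊕1⊕1⊕0⊕1⊕0⊕0 = 0
Codeword: 1111111111010010000010011110100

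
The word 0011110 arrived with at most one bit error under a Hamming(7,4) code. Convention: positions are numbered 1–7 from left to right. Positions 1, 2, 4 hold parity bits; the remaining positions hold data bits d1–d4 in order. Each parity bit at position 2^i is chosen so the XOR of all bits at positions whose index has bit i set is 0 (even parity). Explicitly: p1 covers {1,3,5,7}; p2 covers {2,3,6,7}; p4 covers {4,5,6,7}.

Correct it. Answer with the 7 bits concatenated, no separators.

0010110

s1 (pos 1,3,5,7): 0⊕1⊕1⊕0 = 0
s2 (pos 2,3,6,7): 0⊕1⊕1⊕0 = 0
s4 (pos 4,5,6,7): 1⊕1⊕1⊕0 = 1
Syndrome s4…s1 = 100 → error at position 4.
Flip position 4: 0011110 → 0010110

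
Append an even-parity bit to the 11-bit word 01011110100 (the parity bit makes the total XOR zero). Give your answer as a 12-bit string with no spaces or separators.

010111101000

XOR of the 11 data bits: 0⊕1⊕0⊕1⊕1⊕1⊕1⊕0⊕1⊕0⊕0 = 0
Parity bit = 0 (so all 12 bits XOR to 0).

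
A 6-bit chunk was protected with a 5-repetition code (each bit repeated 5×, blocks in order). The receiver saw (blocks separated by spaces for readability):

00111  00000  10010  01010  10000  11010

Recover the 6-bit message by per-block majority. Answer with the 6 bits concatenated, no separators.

100001

Block 1 (00111): 3 ones → 1
Block 2 (00000): 0 ones → 0
Block 3 (10010): 2 ones → 0
Block 4 (01010): 2 ones → 0
Block 5 (10000): 1 one → 0
Block 6 (11010): 3 ones → 1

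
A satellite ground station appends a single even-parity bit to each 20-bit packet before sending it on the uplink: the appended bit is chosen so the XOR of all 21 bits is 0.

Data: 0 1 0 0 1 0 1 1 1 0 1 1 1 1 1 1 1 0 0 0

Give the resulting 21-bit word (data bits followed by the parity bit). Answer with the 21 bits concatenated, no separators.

XOR of the 20 data bits: 0⊕1⊕0⊕0⊕1⊕0⊕1⊕1⊕1⊕0⊕1⊕1⊕1⊕1⊕1⊕1⊕1⊕0⊕0⊕0 = 0
Parity bit = 0 (so all 21 bits XOR to 0).

010010111011111110000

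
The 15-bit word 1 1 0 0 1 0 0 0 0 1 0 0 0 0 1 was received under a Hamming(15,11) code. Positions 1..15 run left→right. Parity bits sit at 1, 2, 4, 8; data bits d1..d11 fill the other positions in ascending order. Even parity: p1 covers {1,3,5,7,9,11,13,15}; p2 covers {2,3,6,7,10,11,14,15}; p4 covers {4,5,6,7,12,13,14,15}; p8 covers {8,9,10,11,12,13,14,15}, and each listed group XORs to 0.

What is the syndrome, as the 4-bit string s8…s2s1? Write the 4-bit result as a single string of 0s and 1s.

s1 (pos 1,3,5,7,9,11,13,15): 1⊕0⊕1⊕0⊕0⊕0⊕0⊕1 = 1
s2 (pos 2,3,6,7,10,11,14,15): 1⊕0⊕0⊕0⊕1⊕0⊕0⊕1 = 1
s4 (pos 4,5,6,7,12,13,14,15): 0⊕1⊕0⊕0⊕0⊕0⊕0⊕1 = 0
s8 (pos 8,9,10,11,12,13,14,15): 0⊕0⊕1⊕0⊕0⊕0⊕0⊕1 = 0
Syndrome s8…s1 = 0011 → error at position 3.

0011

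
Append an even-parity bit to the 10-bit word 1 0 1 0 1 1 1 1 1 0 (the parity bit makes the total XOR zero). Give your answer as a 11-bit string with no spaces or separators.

XOR of the 10 data bits: 1⊕0⊕1⊕0⊕1⊕1⊕1⊕1⊕1⊕0 = 1
Parity bit = 1 (so all 11 bits XOR to 0).

10101111101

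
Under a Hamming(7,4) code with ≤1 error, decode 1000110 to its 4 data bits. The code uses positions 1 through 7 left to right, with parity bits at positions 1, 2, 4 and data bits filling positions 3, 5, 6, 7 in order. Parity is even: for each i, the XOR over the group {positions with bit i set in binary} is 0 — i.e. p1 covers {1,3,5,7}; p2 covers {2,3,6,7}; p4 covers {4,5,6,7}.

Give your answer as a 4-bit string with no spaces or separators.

s1 (pos 1,3,5,7): 1⊕0⊕1⊕0 = 0
s2 (pos 2,3,6,7): 0⊕0⊕1⊕0 = 1
s4 (pos 4,5,6,7): 0⊕1⊕1⊕0 = 0
Syndrome s4…s1 = 010 → error at position 2.
Flip position 2: 1000110 → 1100110
Read data bits from positions 3,5,6,7: 0110

0110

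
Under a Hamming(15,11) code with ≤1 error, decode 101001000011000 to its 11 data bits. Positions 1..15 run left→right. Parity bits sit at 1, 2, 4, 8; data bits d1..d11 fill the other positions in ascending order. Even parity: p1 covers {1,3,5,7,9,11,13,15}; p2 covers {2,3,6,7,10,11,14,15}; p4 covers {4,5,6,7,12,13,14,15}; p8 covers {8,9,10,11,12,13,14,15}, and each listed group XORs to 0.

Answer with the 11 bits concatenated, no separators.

00100011000

s1 (pos 1,3,5,7,9,11,13,15): 1⊕1⊕0⊕0⊕0⊕1⊕0⊕0 = 1
s2 (pos 2,3,6,7,10,11,14,15): 0⊕1⊕1⊕0⊕0⊕1⊕0⊕0 = 1
s4 (pos 4,5,6,7,12,13,14,15): 0⊕0⊕1⊕0⊕1⊕0⊕0⊕0 = 0
s8 (pos 8,9,10,11,12,13,14,15): 0⊕0⊕0⊕1⊕1⊕0⊕0⊕0 = 0
Syndrome s8…s1 = 0011 → error at position 3.
Flip position 3: 101001000011000 → 100001000011000
Read data bits from positions 3,5,6,7,9,10,11,12,13,14,15: 00100011000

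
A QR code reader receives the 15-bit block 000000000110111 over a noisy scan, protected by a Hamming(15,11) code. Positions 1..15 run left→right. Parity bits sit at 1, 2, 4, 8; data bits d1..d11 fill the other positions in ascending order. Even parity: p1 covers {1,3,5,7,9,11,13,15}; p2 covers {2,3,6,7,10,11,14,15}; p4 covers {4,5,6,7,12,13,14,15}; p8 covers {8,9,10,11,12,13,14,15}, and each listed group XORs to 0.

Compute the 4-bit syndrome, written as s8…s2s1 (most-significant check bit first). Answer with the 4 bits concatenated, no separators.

1101

s1 (pos 1,3,5,7,9,11,13,15): 0⊕0⊕0⊕0⊕0⊕1⊕1⊕1 = 1
s2 (pos 2,3,6,7,10,11,14,15): 0⊕0⊕0⊕0⊕1⊕1⊕1⊕1 = 0
s4 (pos 4,5,6,7,12,13,14,15): 0⊕0⊕0⊕0⊕0⊕1⊕1⊕1 = 1
s8 (pos 8,9,10,11,12,13,14,15): 0⊕0⊕1⊕1⊕0⊕1⊕1⊕1 = 1
Syndrome s8…s1 = 1101 → error at position 13.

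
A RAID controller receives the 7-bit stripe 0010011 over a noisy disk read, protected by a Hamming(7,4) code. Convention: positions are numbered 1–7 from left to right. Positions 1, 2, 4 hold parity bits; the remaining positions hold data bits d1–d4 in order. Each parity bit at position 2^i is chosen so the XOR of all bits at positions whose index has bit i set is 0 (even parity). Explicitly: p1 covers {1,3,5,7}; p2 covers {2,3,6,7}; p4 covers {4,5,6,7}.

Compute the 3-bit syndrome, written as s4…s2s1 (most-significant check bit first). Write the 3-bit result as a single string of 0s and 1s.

010

s1 (pos 1,3,5,7): 0⊕1⊕0⊕1 = 0
s2 (pos 2,3,6,7): 0⊕1⊕1⊕1 = 1
s4 (pos 4,5,6,7): 0⊕0⊕1⊕1 = 0
Syndrome s4…s1 = 010 → error at position 2.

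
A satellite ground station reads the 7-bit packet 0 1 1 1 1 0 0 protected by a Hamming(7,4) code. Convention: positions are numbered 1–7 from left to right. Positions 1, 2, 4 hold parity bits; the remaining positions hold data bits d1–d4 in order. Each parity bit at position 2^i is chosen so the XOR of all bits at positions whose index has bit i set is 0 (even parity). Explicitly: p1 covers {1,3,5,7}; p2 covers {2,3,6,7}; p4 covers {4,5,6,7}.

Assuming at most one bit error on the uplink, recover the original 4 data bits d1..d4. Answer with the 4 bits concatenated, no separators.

1100

s1 (pos 1,3,5,7): 0⊕1⊕1⊕0 = 0
s2 (pos 2,3,6,7): 1⊕1⊕0⊕0 = 0
s4 (pos 4,5,6,7): 1⊕1⊕0⊕0 = 0
Syndrome s4…s1 = 000 → no error.
Read data bits from positions 3,5,6,7: 1100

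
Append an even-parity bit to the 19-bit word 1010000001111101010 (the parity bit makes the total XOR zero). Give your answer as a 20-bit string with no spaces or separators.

XOR of the 19 data bits: 1⊕0⊕1⊕0⊕0⊕0⊕0⊕0⊕0⊕1⊕1⊕1⊕1⊕1⊕0⊕1⊕0⊕1⊕0 = 1
Parity bit = 1 (so all 20 bits XOR to 0).

10100000011111010101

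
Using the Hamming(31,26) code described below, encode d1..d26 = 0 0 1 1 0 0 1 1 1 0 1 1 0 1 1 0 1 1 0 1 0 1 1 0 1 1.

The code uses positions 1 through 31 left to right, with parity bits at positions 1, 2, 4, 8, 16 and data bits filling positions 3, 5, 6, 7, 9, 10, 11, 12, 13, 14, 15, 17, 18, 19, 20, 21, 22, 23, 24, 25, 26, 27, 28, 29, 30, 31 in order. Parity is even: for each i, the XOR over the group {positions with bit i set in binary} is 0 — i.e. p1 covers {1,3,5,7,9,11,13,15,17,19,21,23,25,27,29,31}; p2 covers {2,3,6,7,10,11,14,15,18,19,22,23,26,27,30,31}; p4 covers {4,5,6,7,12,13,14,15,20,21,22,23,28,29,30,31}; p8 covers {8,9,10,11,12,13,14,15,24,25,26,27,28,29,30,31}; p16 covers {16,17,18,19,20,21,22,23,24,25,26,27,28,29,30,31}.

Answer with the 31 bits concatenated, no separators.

Place data at non-parity positions: p1 p2 0 p4 0 1 1 p8 0 0 1 1 1 0 1 p16 1 0 1 1 0 1 1 0 1 0 1 1 0 1 1
p1 (pos 1,3,5,7,9,11,13,15,17,19,21,23,25,27,29,31): XOR of data positions = 0⊕0⊕1⊕0⊕1⊕1⊕1⊕1⊕1⊕0⊕1⊕1⊕1⊕0⊕1 = 0
p2 (pos 2,3,6,7,10,11,14,15,18,19,22,23,26,27,30,31): XOR of data positions = 0⊕1⊕1⊕0⊕1⊕0⊕1⊕0⊕1⊕1⊕1⊕0⊕1⊕1⊕1 = 0
p4 (pos 4,5,6,7,12,13,14,15,20,21,22,23,28,29,30,31): XOR of data positions = 0⊕1⊕1⊕1⊕1⊕0⊕1⊕1⊕0⊕1⊕1⊕1⊕0⊕1⊕1 = 1
p8 (pos 8,9,10,11,12,13,14,15,24,25,26,27,28,29,30,31): XOR of data positions = 0⊕0⊕1⊕1⊕1⊕0⊕1⊕0⊕1⊕0⊕1⊕1⊕0⊕1⊕1 = 1
p16 (pos 16,17,18,19,20,21,22,23,24,25,26,27,28,29,30,31): XOR of data positions = 1⊕0⊕1⊕1⊕0⊕1⊕1⊕0⊕1⊕0⊕1⊕1⊕0⊕1⊕1 = 0
Codeword: 0001011100111010101101101011011

0001011100111010101101101011011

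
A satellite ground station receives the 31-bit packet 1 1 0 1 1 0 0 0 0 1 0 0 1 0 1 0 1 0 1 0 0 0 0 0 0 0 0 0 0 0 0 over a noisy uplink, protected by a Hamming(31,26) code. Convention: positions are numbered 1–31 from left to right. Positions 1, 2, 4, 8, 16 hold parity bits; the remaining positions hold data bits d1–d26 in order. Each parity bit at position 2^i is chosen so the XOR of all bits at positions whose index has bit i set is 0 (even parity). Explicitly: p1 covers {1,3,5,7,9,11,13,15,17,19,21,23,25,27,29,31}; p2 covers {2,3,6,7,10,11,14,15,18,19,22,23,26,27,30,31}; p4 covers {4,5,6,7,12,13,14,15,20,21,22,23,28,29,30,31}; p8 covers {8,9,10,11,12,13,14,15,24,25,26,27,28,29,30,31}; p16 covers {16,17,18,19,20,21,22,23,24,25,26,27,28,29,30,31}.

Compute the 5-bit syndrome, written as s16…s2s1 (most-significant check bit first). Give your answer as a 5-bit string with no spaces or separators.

s1 (pos 1,3,5,7,9,11,13,15,17,19,21,23,25,27,29,31): 1⊕0⊕1⊕0⊕0⊕0⊕1⊕1⊕1⊕1⊕0⊕0⊕0⊕0⊕0⊕0 = 0
s2 (pos 2,3,6,7,10,11,14,15,18,19,22,23,26,27,30,31): 1⊕0⊕0⊕0⊕1⊕0⊕0⊕1⊕0⊕1⊕0⊕0⊕0⊕0⊕0⊕0 = 0
s4 (pos 4,5,6,7,12,13,14,15,20,21,22,23,28,29,30,31): 1⊕1⊕0⊕0⊕0⊕1⊕0⊕1⊕0⊕0⊕0⊕0⊕0⊕0⊕0⊕0 = 0
s8 (pos 8,9,10,11,12,13,14,15,24,25,26,27,28,29,30,31): 0⊕0⊕1⊕0⊕0⊕1⊕0⊕1⊕0⊕0⊕0⊕0⊕0⊕0⊕0⊕0 = 1
s16 (pos 16,17,18,19,20,21,22,23,24,25,26,27,28,29,30,31): 0⊕1⊕0⊕1⊕0⊕0⊕0⊕0⊕0⊕0⊕0⊕0⊕0⊕0⊕0⊕0 = 0
Syndrome s16…s1 = 01000 → error at position 8.

01000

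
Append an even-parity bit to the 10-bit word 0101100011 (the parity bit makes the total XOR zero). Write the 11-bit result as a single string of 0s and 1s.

XOR of the 10 data bits: 0⊕1⊕0⊕1⊕1⊕0⊕0⊕0⊕1⊕1 = 1
Parity bit = 1 (so all 11 bits XOR to 0).

01011000111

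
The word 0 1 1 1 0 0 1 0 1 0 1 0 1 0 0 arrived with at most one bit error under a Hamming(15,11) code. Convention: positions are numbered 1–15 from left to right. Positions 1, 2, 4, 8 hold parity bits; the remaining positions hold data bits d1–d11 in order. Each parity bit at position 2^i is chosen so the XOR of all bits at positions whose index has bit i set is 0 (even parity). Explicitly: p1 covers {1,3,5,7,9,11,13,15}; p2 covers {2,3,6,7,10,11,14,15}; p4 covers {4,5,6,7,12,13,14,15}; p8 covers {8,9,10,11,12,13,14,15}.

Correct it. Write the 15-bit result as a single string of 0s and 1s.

s1 (pos 1,3,5,7,9,11,13,15): 0⊕1⊕0⊕1⊕1⊕1⊕1⊕0 = 1
s2 (pos 2,3,6,7,10,11,14,15): 1⊕1⊕0⊕1⊕0⊕1⊕0⊕0 = 0
s4 (pos 4,5,6,7,12,13,14,15): 1⊕0⊕0⊕1⊕0⊕1⊕0⊕0 = 1
s8 (pos 8,9,10,11,12,13,14,15): 0⊕1⊕0⊕1⊕0⊕1⊕0⊕0 = 1
Syndrome s8…s1 = 1101 → error at position 13.
Flip position 13: 011100101010100 → 011100101010000

011100101010000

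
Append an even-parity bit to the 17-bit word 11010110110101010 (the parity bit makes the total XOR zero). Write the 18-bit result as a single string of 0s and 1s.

XOR of the 17 data bits: 1⊕1⊕0⊕1⊕0⊕1⊕1⊕0⊕1⊕1⊕0⊕1⊕0⊕1⊕0⊕1⊕0 = 0
Parity bit = 0 (so all 18 bits XOR to 0).

110101101101010100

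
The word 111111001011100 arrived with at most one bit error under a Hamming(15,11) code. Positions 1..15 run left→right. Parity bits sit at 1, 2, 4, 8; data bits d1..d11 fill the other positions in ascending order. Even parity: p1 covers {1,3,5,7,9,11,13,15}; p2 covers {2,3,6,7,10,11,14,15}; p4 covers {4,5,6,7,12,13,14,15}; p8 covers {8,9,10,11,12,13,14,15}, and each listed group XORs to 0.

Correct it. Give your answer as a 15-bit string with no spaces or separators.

s1 (pos 1,3,5,7,9,11,13,15): 1⊕1⊕1⊕0⊕1⊕1⊕1⊕0 = 0
s2 (pos 2,3,6,7,10,11,14,15): 1⊕1⊕1⊕0⊕0⊕1⊕0⊕0 = 0
s4 (pos 4,5,6,7,12,13,14,15): 1⊕1⊕1⊕0⊕1⊕1⊕0⊕0 = 1
s8 (pos 8,9,10,11,12,13,14,15): 0⊕1⊕0⊕1⊕1⊕1⊕0⊕0 = 0
Syndrome s8…s1 = 0100 → error at position 4.
Flip position 4: 111111001011100 → 111011001011100

111011001011100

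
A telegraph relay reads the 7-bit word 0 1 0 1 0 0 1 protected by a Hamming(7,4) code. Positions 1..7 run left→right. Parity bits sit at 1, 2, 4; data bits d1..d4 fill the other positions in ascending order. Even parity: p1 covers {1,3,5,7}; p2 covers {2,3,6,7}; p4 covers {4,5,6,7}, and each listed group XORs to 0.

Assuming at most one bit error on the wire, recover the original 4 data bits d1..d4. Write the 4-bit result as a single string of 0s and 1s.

0001

s1 (pos 1,3,5,7): 0⊕0⊕0⊕1 = 1
s2 (pos 2,3,6,7): 1⊕0⊕0⊕1 = 0
s4 (pos 4,5,6,7): 1⊕0⊕0⊕1 = 0
Syndrome s4…s1 = 001 → error at position 1.
Flip position 1: 0101001 → 1101001
Read data bits from positions 3,5,6,7: 0001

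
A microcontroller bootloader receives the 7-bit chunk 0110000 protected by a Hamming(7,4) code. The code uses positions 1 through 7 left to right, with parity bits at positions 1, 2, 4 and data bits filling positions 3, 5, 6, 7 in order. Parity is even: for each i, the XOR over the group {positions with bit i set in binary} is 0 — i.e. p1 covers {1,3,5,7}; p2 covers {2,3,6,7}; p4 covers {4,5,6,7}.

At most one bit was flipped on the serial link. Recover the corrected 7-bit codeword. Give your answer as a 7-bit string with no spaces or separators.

1110000

s1 (pos 1,3,5,7): 0⊕1⊕0⊕0 = 1
s2 (pos 2,3,6,7): 1⊕1⊕0⊕0 = 0
s4 (pos 4,5,6,7): 0⊕0⊕0⊕0 = 0
Syndrome s4…s1 = 001 → error at position 1.
Flip position 1: 0110000 → 1110000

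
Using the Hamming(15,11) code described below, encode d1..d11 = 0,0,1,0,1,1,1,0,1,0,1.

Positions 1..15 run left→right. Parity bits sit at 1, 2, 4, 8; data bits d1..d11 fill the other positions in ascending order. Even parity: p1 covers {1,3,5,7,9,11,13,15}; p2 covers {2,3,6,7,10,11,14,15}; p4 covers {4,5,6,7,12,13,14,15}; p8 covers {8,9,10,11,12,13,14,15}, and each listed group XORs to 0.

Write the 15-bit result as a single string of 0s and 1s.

000101011110101

Place data at non-parity positions: p1 p2 0 p4 0 1 0 p8 1 1 1 0 1 0 1
p1 (pos 1,3,5,7,9,11,13,15): XOR of data positions = 0⊕0⊕0⊕1⊕1⊕1⊕1 = 0
p2 (pos 2,3,6,7,10,11,14,15): XOR of data positions = 0⊕1⊕0⊕1⊕1⊕0⊕1 = 0
p4 (pos 4,5,6,7,12,13,14,15): XOR of data positions = 0⊕1⊕0⊕0⊕1⊕0⊕1 = 1
p8 (pos 8,9,10,11,12,13,14,15): XOR of data positions = 1⊕1⊕1⊕0⊕1⊕0⊕1 = 1
Codeword: 000101011110101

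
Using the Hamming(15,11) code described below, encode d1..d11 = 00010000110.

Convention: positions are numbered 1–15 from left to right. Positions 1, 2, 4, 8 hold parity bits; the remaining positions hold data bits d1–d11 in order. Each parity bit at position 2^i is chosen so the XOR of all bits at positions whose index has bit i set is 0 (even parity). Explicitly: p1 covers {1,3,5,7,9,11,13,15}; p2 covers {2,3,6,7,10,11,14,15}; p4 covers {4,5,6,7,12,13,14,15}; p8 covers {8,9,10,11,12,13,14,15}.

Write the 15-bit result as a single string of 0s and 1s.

000100100000110

Place data at non-parity positions: p1 p2 0 p4 0 0 1 p8 0 0 0 0 1 1 0
p1 (pos 1,3,5,7,9,11,13,15): XOR of data positions = 0⊕0⊕1⊕0⊕0⊕1⊕0 = 0
p2 (pos 2,3,6,7,10,11,14,15): XOR of data positions = 0⊕0⊕1⊕0⊕0⊕1⊕0 = 0
p4 (pos 4,5,6,7,12,13,14,15): XOR of data positions = 0⊕0⊕1⊕0⊕1⊕1⊕0 = 1
p8 (pos 8,9,10,11,12,13,14,15): XOR of data positions = 0⊕0⊕0⊕0⊕1⊕1⊕0 = 0
Codeword: 000100100000110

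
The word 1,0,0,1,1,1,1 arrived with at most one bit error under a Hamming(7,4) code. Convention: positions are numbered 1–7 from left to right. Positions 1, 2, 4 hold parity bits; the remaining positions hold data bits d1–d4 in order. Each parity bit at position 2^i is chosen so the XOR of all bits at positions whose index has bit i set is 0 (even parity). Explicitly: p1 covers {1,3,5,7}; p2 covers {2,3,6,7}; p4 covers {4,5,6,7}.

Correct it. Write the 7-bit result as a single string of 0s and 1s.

0001111

s1 (pos 1,3,5,7): 1⊕0⊕1⊕1 = 1
s2 (pos 2,3,6,7): 0⊕0⊕1⊕1 = 0
s4 (pos 4,5,6,7): 1⊕1⊕1⊕1 = 0
Syndrome s4…s1 = 001 → error at position 1.
Flip position 1: 1001111 → 0001111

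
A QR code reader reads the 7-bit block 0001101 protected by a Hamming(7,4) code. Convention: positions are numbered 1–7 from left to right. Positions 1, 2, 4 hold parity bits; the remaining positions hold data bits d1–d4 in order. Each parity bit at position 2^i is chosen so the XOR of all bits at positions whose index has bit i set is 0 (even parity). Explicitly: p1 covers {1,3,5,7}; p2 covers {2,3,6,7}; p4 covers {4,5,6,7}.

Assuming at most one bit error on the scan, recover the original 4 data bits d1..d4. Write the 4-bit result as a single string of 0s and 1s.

0111

s1 (pos 1,3,5,7): 0⊕0⊕1⊕1 = 0
s2 (pos 2,3,6,7): 0⊕0⊕0⊕1 = 1
s4 (pos 4,5,6,7): 1⊕1⊕0⊕1 = 1
Syndrome s4…s1 = 110 → error at position 6.
Flip position 6: 0001101 → 0001111
Read data bits from positions 3,5,6,7: 0111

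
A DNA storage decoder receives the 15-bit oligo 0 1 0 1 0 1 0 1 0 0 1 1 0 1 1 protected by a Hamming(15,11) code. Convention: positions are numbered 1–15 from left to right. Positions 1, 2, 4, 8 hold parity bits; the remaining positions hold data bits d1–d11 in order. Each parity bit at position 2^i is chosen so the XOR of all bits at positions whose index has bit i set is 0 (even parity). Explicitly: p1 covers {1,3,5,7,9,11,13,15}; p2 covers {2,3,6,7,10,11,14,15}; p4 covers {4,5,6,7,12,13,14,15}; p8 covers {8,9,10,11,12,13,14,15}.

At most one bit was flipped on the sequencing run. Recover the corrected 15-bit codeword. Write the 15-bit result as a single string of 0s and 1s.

s1 (pos 1,3,5,7,9,11,13,15): 0⊕0⊕0⊕0⊕0⊕1⊕0⊕1 = 0
s2 (pos 2,3,6,7,10,11,14,15): 1⊕0⊕1⊕0⊕0⊕1⊕1⊕1 = 1
s4 (pos 4,5,6,7,12,13,14,15): 1⊕0⊕1⊕0⊕1⊕0⊕1⊕1 = 1
s8 (pos 8,9,10,11,12,13,14,15): 1⊕0⊕0⊕1⊕1⊕0⊕1⊕1 = 1
Syndrome s8…s1 = 1110 → error at position 14.
Flip position 14: 010101010011011 → 010101010011001

010101010011001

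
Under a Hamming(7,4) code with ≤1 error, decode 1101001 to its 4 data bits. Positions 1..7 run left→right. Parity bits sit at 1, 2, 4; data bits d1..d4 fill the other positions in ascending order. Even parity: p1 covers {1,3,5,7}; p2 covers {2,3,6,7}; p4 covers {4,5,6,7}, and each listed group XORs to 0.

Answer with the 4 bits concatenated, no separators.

0001

s1 (pos 1,3,5,7): 1⊕0⊕0⊕1 = 0
s2 (pos 2,3,6,7): 1⊕0⊕0⊕1 = 0
s4 (pos 4,5,6,7): 1⊕0⊕0⊕1 = 0
Syndrome s4…s1 = 000 → no error.
Read data bits from positions 3,5,6,7: 0001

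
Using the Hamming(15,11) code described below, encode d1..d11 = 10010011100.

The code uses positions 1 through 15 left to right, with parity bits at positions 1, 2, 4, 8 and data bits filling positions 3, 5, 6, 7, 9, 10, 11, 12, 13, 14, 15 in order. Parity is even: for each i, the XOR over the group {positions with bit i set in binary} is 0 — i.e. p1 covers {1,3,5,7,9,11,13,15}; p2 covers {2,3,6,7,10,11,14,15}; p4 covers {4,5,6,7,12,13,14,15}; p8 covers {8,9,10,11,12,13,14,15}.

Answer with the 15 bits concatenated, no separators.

Place data at non-parity positions: p1 p2 1 p4 0 0 1 p8 0 0 1 1 1 0 0
p1 (pos 1,3,5,7,9,11,13,15): XOR of data positions = 1⊕0⊕1⊕0⊕1⊕1⊕0 = 0
p2 (pos 2,3,6,7,10,11,14,15): XOR of data positions = 1⊕0⊕1⊕0⊕1⊕0⊕0 = 1
p4 (pos 4,5,6,7,12,13,14,15): XOR of data positions = 0⊕0⊕1⊕1⊕1⊕0⊕0 = 1
p8 (pos 8,9,10,11,12,13,14,15): XOR of data positions = 0⊕0⊕1⊕1⊕1⊕0⊕0 = 1
Codeword: 011100110011100

011100110011100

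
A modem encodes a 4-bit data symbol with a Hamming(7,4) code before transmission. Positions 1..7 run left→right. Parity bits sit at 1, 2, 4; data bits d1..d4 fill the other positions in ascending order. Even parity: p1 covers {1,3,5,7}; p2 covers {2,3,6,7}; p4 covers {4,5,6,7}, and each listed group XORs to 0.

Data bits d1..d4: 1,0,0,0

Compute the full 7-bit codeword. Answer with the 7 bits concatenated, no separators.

Place data at non-parity positions: p1 p2 1 p4 0 0 0
p1 (pos 1,3,5,7): XOR of data positions = 1⊕0⊕0 = 1
p2 (pos 2,3,6,7): XOR of data positions = 1⊕0⊕0 = 1
p4 (pos 4,5,6,7): XOR of data positions = 0⊕0⊕0 = 0
Codeword: 1110000

1110000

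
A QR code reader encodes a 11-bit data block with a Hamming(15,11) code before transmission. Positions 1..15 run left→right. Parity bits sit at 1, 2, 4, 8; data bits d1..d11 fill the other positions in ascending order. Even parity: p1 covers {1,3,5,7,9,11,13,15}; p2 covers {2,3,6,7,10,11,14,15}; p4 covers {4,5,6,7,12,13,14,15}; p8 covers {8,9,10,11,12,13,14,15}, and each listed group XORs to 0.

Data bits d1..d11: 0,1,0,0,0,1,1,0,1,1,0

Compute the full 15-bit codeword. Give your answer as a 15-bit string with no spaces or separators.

Place data at non-parity positions: p1 p2 0 p4 1 0 0 p8 0 1 1 0 1 1 0
p1 (pos 1,3,5,7,9,11,13,15): XOR of data positions = 0⊕1⊕0⊕0⊕1⊕1⊕0 = 1
p2 (pos 2,3,6,7,10,11,14,15): XOR of data positions = 0⊕0⊕0⊕1⊕1⊕1⊕0 = 1
p4 (pos 4,5,6,7,12,13,14,15): XOR of data positions = 1⊕0⊕0⊕0⊕1⊕1⊕0 = 1
p8 (pos 8,9,10,11,12,13,14,15): XOR of data positions = 0⊕1⊕1⊕0⊕1⊕1⊕0 = 0
Codeword: 110110000110110

110110000110110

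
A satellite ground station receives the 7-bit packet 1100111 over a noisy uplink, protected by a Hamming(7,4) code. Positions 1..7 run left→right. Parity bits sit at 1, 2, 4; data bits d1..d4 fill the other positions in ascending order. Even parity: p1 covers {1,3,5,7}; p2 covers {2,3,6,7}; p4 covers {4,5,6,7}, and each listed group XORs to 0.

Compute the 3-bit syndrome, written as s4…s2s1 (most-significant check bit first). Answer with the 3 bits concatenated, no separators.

111

s1 (pos 1,3,5,7): 1⊕0⊕1⊕1 = 1
s2 (pos 2,3,6,7): 1⊕0⊕1⊕1 = 1
s4 (pos 4,5,6,7): 0⊕1⊕1⊕1 = 1
Syndrome s4…s1 = 111 → error at position 7.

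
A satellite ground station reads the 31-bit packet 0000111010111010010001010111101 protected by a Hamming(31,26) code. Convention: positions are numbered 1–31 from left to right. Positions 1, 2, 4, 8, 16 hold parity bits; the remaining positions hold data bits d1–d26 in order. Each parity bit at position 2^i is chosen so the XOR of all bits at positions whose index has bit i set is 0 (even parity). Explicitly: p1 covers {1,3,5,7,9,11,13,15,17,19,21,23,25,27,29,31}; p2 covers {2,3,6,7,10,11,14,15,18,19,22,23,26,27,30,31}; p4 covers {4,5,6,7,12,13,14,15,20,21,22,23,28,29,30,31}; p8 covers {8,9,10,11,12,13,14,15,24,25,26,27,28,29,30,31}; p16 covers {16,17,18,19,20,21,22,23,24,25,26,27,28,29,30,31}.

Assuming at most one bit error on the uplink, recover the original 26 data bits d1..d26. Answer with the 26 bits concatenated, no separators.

01111001101010001010111101

s1 (pos 1,3,5,7,9,11,13,15,17,19,21,23,25,27,29,31): 0⊕0⊕1⊕1⊕1⊕1⊕1⊕1⊕0⊕0⊕0⊕0⊕0⊕1⊕1⊕1 = 1
s2 (pos 2,3,6,7,10,11,14,15,18,19,22,23,26,27,30,31): 0⊕0⊕1⊕1⊕0⊕1⊕0⊕1⊕1⊕0⊕1⊕0⊕1⊕1⊕0⊕1 = 1
s4 (pos 4,5,6,7,12,13,14,15,20,21,22,23,28,29,30,31): 0⊕1⊕1⊕1⊕1⊕1⊕0⊕1⊕0⊕0⊕1⊕0⊕1⊕1⊕0⊕1 = 0
s8 (pos 8,9,10,11,12,13,14,15,24,25,26,27,28,29,30,31): 0⊕1⊕0⊕1⊕1⊕1⊕0⊕1⊕1⊕0⊕1⊕1⊕1⊕1⊕0⊕1 = 1
s16 (pos 16,17,18,19,20,21,22,23,24,25,26,27,28,29,30,31): 0⊕0⊕1⊕0⊕0⊕0⊕1⊕0⊕1⊕0⊕1⊕1⊕1⊕1⊕0⊕1 = 0
Syndrome s16…s1 = 01011 → error at position 11.
Flip position 11: 0000111010111010010001010111101 → 0000111010011010010001010111101
Read data bits from positions 3,5,6,7,9,10,11,12,13,14,15,17,18,19,20,21,22,23,24,25,26,27,28,29,30,31: 01111001101010001010111101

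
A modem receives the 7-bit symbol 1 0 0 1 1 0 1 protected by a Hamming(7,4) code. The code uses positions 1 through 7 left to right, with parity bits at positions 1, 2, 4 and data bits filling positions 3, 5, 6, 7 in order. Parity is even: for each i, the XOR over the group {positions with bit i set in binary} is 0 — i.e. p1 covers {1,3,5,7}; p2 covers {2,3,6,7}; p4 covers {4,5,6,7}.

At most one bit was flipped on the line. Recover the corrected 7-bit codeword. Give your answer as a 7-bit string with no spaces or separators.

1001100

s1 (pos 1,3,5,7): 1⊕0⊕1⊕1 = 1
s2 (pos 2,3,6,7): 0⊕0⊕0⊕1 = 1
s4 (pos 4,5,6,7): 1⊕1⊕0⊕1 = 1
Syndrome s4…s1 = 111 → error at position 7.
Flip position 7: 1001101 → 1001100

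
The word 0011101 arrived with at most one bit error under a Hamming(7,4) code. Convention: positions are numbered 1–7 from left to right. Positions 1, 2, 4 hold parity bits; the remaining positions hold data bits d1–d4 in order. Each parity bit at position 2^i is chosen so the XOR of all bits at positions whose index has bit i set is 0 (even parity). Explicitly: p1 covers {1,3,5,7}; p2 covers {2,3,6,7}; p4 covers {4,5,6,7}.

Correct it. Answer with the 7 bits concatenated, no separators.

s1 (pos 1,3,5,7): 0⊕1⊕1⊕1 = 1
s2 (pos 2,3,6,7): 0⊕1⊕0⊕1 = 0
s4 (pos 4,5,6,7): 1⊕1⊕0⊕1 = 1
Syndrome s4…s1 = 101 → error at position 5.
Flip position 5: 0011101 → 0011001

0011001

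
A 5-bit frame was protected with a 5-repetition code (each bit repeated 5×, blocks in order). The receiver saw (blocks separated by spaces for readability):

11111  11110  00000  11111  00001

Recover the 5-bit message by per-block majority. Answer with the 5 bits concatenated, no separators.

11010

Block 1 (11111): 5 ones → 1
Block 2 (11110): 4 ones → 1
Block 3 (00000): 0 ones → 0
Block 4 (11111): 5 ones → 1
Block 5 (00001): 1 one → 0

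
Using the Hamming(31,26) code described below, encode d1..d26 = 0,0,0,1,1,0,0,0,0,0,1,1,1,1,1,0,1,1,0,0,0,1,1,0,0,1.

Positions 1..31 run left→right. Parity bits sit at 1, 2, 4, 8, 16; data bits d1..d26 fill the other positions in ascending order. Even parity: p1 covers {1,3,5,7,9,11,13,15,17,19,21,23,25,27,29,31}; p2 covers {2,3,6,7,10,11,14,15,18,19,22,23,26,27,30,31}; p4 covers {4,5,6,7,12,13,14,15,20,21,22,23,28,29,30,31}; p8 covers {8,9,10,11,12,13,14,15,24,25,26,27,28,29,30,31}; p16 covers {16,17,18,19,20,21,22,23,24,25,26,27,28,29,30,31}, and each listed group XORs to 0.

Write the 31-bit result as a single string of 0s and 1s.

0001001110000011111101100011001

Place data at non-parity positions: p1 p2 0 p4 0 0 1 p8 1 0 0 0 0 0 1 p16 1 1 1 1 0 1 1 0 0 0 1 1 0 0 1
p1 (pos 1,3,5,7,9,11,13,15,17,19,21,23,25,27,29,31): XOR of data positions = 0⊕0⊕1⊕1⊕0⊕0⊕1⊕1⊕1⊕0⊕1⊕0⊕1⊕0⊕1 = 0
p2 (pos 2,3,6,7,10,11,14,15,18,19,22,23,26,27,30,31): XOR of data positions = 0⊕0⊕1⊕0⊕0⊕0⊕1⊕1⊕1⊕1⊕1⊕0⊕1⊕0⊕1 = 0
p4 (pos 4,5,6,7,12,13,14,15,20,21,22,23,28,29,30,31): XOR of data positions = 0⊕0⊕1⊕0⊕0⊕0⊕1⊕1⊕0⊕1⊕1⊕1⊕0⊕0⊕1 = 1
p8 (pos 8,9,10,11,12,13,14,15,24,25,26,27,28,29,30,31): XOR of data positions = 1⊕0⊕0⊕0⊕0⊕0⊕1⊕0⊕0⊕0⊕1⊕1⊕0⊕0⊕1 = 1
p16 (pos 16,17,18,19,20,21,22,23,24,25,26,27,28,29,30,31): XOR of data positions = 1⊕1⊕1⊕1⊕0⊕1⊕1⊕0⊕0⊕0⊕1⊕1⊕0⊕0⊕1 = 1
Codeword: 0001001110000011111101100011001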